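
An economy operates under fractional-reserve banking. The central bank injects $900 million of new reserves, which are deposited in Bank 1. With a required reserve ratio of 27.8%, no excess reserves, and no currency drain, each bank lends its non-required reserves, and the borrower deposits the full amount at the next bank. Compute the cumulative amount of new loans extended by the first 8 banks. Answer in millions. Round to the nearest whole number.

$2165 million

Bank i lends (1 − rr)^i of the original deposit: Bank 1 lends 900·0.7220 = 649.8000, Bank 2 lends 900·0.7220² = 469.1556, and so on.
Summing a geometric series: total = 900·[0.7220·(1 − 0.7220^8) / (1 − 0.7220)] ≈ 2164.8134 million.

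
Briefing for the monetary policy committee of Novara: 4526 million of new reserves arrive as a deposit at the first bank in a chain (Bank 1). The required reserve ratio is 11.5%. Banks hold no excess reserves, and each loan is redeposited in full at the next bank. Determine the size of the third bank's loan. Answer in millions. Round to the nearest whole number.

3137 million

Each bank lends a fraction (1 − rr) = 0.8850 of the deposit it receives, so Bank 3 receives 4526·0.8850^2 and lends 4526·0.8850^3 ≈ 3137.2156 million.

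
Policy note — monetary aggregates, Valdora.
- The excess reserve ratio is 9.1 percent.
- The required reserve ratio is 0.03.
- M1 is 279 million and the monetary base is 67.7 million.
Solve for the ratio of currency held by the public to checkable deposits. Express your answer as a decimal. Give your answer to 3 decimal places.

0.161

Using m = M/MB = 279/67.7 ≈ 4.121123. From m = (1 + c)/(c + rr + e), rearranging gives 1 + c = m·(c + rr + e), so c·(1 − m) = m·(rr + e) − 1.
Hence c = [m·(rr + e) − 1]/(1 − m) = [4.121123 × (0.03 + 0.091) − 1] / (1 − 4.121123) ≈ 0.160629.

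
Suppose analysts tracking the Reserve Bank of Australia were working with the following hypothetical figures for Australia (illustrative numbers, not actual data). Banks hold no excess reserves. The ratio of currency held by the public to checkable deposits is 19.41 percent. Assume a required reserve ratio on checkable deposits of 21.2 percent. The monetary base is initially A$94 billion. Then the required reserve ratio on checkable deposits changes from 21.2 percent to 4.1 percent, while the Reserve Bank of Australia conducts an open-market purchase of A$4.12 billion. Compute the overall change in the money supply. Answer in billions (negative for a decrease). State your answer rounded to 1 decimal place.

A$222.0 billion

Before: m₁ = (1 + 0.1941) / (0.212 + 0.1941) ≈ 2.9404, MB₁ = 94, so M₁ = 2.9404 × 94 = 276.3976 billion.
After: m₂ = (1 + 0.1941) / (0.041 + 0.1941) ≈ 5.0791, MB₂ = 94 + 4.12 = 98.12, so M₂ = 5.0791 × 98.12 ≈ 498.3613 billion.
ΔM = M₂ − M₁ = 498.3613 − 276.3976 = 221.9637 billion.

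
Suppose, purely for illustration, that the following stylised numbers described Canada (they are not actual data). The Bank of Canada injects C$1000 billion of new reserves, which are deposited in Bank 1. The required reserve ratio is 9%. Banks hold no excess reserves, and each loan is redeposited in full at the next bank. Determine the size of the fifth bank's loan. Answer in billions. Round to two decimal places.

Each bank lends a fraction (1 − rr) = 0.9100 of the deposit it receives, so Bank 5 receives 1000·0.9100^4 and lends 1000·0.9100^5 ≈ 624.0321 billion.

C$624.03 billion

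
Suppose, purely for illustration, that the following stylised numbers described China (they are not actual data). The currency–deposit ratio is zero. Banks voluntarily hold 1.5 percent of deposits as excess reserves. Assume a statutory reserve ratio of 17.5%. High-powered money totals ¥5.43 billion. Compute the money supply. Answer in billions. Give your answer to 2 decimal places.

The money multiplier is m = 1 / (rr + e) = 1 / (0.175 + 0.015) ≈ 5.2632.
So M = m × MB = 5.2632 × 5.43 ≈ 28.5792 billion.

¥28.58 billion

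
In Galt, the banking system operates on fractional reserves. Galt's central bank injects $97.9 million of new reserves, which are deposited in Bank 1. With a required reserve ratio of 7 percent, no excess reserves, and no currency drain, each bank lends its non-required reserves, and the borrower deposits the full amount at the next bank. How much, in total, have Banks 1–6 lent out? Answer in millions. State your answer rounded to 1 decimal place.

Bank i lends (1 − rr)^i of the original deposit: Bank 1 lends 97.9·0.9300 = 91.0470, Bank 2 lends 97.9·0.9300² ≈ 84.6737, and so on.
Summing a geometric series: total = 97.9·[0.9300·(1 − 0.9300^6) / (1 − 0.9300)] ≈ 459.1498 million.

$459.1 million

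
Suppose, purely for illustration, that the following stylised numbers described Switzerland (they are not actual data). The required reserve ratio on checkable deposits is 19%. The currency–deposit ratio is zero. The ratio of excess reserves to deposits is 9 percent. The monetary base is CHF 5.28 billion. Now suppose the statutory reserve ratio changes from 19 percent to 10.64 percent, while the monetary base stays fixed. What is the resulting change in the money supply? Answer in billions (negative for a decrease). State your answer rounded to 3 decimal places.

CHF 8.027 billion

Initially m₁ = 1 / (0.19 + 0.09) ≈ 3.57143, so M₁ = 3.57143 × 5.28 ≈ 18.8572 billion.
After the change m₂ = 1 / (0.1064 + 0.09) ≈ 5.09165, so M₂ = 5.09165 × 5.28 ≈ 26.8839 billion.
ΔM = M₂ − M₁ = 26.8839 − 18.8572 = 8.0267 billion.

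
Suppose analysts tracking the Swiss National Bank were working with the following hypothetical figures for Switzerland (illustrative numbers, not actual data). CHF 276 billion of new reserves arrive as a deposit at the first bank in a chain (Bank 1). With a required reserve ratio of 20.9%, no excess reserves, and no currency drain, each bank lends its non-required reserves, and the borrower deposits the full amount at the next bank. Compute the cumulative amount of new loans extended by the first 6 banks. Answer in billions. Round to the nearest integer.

Bank i lends (1 − rr)^i of the original deposit: Bank 1 lends 276·0.7910 = 218.3160, Bank 2 lends 276·0.7910² ≈ 172.6880, and so on.
Summing a geometric series: total = 276·[0.7910·(1 − 0.7910^6) / (1 − 0.7910)] ≈ 788.7166 billion.

CHF 789 billion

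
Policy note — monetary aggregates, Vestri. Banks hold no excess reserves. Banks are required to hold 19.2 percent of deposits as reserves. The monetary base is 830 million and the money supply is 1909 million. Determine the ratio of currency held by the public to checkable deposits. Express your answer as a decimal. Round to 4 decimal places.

Using m = M/MB = 1909/830 = 2.300000. From m = (1 + c)/(c + rr + e), rearranging gives 1 + c = m·(c + rr + e), so c·(1 − m) = m·(rr + e) − 1.
Hence c = [m·(rr + e) − 1]/(1 − m) = [2.300000 × (0.192 + 0) − 1] / (1 − 2.300000) ≈ 0.429538.

0.4295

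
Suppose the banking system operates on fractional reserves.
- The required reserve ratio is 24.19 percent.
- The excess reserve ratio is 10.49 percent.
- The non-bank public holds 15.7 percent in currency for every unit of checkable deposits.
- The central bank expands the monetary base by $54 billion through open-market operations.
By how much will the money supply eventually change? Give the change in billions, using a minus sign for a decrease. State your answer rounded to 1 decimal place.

$124.0 billion

The money multiplier is m = (1 + c) / (rr + e + c) = (1 + 0.157) / (0.2419 + 0.1049 + 0.157) ≈ 2.2965.
The purchase adds 54 billion of base, so ΔM = m × ΔMB = 2.2965 × (+54) = 124.011 billion.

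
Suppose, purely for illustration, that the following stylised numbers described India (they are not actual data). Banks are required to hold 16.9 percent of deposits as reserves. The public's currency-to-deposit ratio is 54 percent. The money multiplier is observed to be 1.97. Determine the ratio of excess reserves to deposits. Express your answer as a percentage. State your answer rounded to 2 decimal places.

Using m = 1.97. Since m = (1 + c)/(c + rr + e), the denominator satisfies c + rr + e = (1 + c)/m = (1 + 0.54) / 1.97 ≈ 0.781726.
With c = 0.54 and rr = 0.169, the ratio of excess reserves to deposits is 0.781726 − 0.54 − 0.169 = 0.072726.

7.27%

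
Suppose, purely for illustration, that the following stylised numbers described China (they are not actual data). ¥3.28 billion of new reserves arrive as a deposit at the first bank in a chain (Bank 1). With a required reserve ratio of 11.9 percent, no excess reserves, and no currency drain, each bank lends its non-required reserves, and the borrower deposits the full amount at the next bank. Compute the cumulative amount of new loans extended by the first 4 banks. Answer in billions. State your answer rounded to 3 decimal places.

¥9.654 billion

Bank i lends (1 − rr)^i of the original deposit: Bank 1 lends 3.28·0.8810 ≈ 2.8897, Bank 2 lends 3.28·0.8810² ≈ 2.5458, and so on.
Summing a geometric series: total = 3.28·[0.8810·(1 − 0.8810^4) / (1 − 0.8810)] ≈ 9.6543 billion.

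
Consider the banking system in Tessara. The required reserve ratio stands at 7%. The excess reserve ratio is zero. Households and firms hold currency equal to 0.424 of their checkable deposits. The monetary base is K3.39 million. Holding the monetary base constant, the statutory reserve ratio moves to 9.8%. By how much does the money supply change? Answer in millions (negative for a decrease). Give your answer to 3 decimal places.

Initially m₁ = (1 + 0.424) / (0.07 + 0.424) ≈ 2.88259, so M₁ = 2.88259 × 3.39 ≈ 9.772 million.
After the change m₂ = (1 + 0.424) / (0.098 + 0.424) ≈ 2.72797, so M₂ = 2.72797 × 3.39 ≈ 9.2478 million.
ΔM = M₂ − M₁ = 9.2478 − 9.772 = -0.5242 million.

-0.524 million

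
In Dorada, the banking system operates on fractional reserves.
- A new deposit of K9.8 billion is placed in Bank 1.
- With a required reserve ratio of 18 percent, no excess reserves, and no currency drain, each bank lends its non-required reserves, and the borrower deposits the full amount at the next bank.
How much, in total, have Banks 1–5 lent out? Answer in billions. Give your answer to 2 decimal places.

Bank i lends (1 − rr)^i of the original deposit: Bank 1 lends 9.8·0.8200 = 8.0360, Bank 2 lends 9.8·0.8200² ≈ 6.5895, and so on.
Summing a geometric series: total = 9.8·[0.8200·(1 − 0.8200^5) / (1 − 0.8200)] ≈ 28.0930 billion.

K28.09 billion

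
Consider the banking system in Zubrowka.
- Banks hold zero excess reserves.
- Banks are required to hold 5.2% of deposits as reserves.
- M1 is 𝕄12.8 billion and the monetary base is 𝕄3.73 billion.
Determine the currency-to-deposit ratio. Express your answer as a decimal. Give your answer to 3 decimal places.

Using m = M/MB = 12.8/3.73 ≈ 3.431635. From m = (1 + c)/(c + rr + e), rearranging gives 1 + c = m·(c + rr + e), so c·(1 − m) = m·(rr + e) − 1.
Hence c = [m·(rr + e) − 1]/(1 − m) = [3.431635 × (0.052 + 0) − 1] / (1 − 3.431635) ≈ 0.337861.

0.338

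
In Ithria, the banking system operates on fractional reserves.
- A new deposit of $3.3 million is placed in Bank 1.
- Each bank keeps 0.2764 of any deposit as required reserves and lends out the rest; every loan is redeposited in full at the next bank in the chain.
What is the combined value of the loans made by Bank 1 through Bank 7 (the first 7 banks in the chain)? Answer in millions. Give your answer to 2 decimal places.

$7.74 million

Bank i lends (1 − rr)^i of the original deposit: Bank 1 lends 3.3·0.7236 ≈ 2.3879, Bank 2 lends 3.3·0.7236² ≈ 1.7279, and so on.
Summing a geometric series: total = 3.3·[0.7236·(1 − 0.7236^7) / (1 − 0.7236)] ≈ 7.7419 million.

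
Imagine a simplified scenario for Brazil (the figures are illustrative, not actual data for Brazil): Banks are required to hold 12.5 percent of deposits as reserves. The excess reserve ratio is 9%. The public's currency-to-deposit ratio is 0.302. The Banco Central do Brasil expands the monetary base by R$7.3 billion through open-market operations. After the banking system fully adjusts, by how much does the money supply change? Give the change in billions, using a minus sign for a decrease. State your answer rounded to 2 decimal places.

The money multiplier is m = (1 + c) / (rr + e + c) = (1 + 0.302) / (0.125 + 0.09 + 0.302) ≈ 2.5184.
The purchase adds 7.3 billion of base, so ΔM = m × ΔMB = 2.5184 × (+7.3) ≈ 18.3843 billion.

R$18.38 billion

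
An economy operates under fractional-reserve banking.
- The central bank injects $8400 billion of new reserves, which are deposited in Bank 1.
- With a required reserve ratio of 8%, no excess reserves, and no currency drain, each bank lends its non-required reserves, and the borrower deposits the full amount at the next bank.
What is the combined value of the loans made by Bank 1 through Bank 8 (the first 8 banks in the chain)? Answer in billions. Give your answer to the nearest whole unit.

$47023 billion

Bank i lends (1 − rr)^i of the original deposit: Bank 1 lends 8400·0.9200 = 7728.0000, Bank 2 lends 8400·0.9200² = 7109.7600, and so on.
Summing a geometric series: total = 8400·[0.9200·(1 − 0.9200^8) / (1 − 0.9200)] ≈ 47023.0569 billion.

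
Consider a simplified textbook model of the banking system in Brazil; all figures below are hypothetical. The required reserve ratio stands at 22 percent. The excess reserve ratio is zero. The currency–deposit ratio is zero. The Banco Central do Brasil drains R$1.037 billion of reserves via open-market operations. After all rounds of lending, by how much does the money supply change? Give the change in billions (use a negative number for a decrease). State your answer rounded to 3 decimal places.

-4.714 billion

The simple money multiplier is m = 1/rr = 1/0.22 ≈ 4.54545.
An open-market sale reduces the monetary base by 1.037 billion, so ΔM = m × ΔMB = 4.54545 × (−1.037) ≈ -4.7136 billion.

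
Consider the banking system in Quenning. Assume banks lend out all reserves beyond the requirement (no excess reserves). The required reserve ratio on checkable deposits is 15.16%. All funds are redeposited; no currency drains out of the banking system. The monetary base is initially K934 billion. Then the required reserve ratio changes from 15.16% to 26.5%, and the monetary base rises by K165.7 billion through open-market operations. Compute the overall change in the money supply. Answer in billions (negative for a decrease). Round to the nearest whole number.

-2011 billion

Before: m₁ = 1 / (0.1516) ≈ 6.59631, MB₁ = 934, so M₁ = 6.59631 × 934 ≈ 6160.9535 billion.
After: m₂ = 1 / (0.265) ≈ 3.77358, MB₂ = 934 + 165.7 = 1099.7, so M₂ = 3.77358 × 1099.7 ≈ 4149.8059 billion.
ΔM = M₂ − M₁ = 4149.8059 − 6160.9535 = -2011.1476 billion.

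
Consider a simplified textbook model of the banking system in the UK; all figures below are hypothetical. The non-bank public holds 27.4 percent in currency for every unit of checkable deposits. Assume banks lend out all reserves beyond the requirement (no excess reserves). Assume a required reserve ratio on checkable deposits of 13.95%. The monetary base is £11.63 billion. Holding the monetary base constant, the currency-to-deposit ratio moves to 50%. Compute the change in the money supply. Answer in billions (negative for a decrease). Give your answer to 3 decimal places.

-8.553 billion

Initially m₁ = (1 + 0.274) / (0.1395 + 0.274) ≈ 3.081016, so M₁ = 3.081016 × 11.63 ≈ 35.8322 billion.
After the change m₂ = (1 + 0.5) / (0.1395 + 0.5) ≈ 2.345582, so M₂ = 2.345582 × 11.63 ≈ 27.2791 billion.
ΔM = M₂ − M₁ = 27.2791 − 35.8322 = -8.5531 billion.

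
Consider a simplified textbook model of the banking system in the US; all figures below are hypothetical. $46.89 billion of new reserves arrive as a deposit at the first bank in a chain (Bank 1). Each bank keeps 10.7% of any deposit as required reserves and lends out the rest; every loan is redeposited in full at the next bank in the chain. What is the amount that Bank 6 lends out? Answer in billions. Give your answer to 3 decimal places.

$23.779 billion

Each bank lends a fraction (1 − rr) = 0.8930 of the deposit it receives, so Bank 6 receives 46.89·0.8930^5 and lends 46.89·0.8930^6 ≈ 23.7787 billion.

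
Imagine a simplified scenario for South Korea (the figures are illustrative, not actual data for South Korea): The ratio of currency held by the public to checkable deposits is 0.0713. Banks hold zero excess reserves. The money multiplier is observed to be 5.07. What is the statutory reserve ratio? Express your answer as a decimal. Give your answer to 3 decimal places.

Using m = 5.07. Since m = (1 + c)/(c + rr + e), the denominator satisfies c + rr + e = (1 + c)/m = (1 + 0.0713) / 5.07 ≈ 0.211302.
With c = 0.0713 and e = 0, the statutory reserve ratio is 0.211302 − 0.0713 − 0 = 0.140002.

0.140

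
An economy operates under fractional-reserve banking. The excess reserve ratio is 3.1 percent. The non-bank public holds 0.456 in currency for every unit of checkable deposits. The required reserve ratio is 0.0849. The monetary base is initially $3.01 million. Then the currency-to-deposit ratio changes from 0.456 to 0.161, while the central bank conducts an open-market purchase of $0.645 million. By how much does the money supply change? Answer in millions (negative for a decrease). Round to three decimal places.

Before: m₁ = (1 + 0.456) / (0.0849 + 0.031 + 0.456) ≈ 2.54590, MB₁ = 3.01, so M₁ = 2.54590 × 3.01 ≈ 7.6632 million.
After: m₂ = (1 + 0.161) / (0.0849 + 0.031 + 0.161) ≈ 4.19285, MB₂ = 3.01 + 0.645 = 3.655, so M₂ = 4.19285 × 3.655 ≈ 15.3249 million.
ΔM = M₂ − M₁ = 15.3249 − 7.6632 = 7.6617 million.

$7.662 million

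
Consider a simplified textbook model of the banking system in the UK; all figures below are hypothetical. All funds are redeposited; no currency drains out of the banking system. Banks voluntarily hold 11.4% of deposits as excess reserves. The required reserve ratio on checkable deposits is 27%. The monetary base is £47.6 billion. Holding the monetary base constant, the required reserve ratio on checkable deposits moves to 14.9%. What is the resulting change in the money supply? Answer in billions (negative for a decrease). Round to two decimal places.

£57.03 billion

Initially m₁ = 1 / (0.27 + 0.114) ≈ 2.60417, so M₁ = 2.60417 × 47.6 ≈ 123.9585 billion.
After the change m₂ = 1 / (0.149 + 0.114) ≈ 3.80228, so M₂ = 3.80228 × 47.6 ≈ 180.9885 billion.
ΔM = M₂ − M₁ = 180.9885 − 123.9585 = 57.03 billion.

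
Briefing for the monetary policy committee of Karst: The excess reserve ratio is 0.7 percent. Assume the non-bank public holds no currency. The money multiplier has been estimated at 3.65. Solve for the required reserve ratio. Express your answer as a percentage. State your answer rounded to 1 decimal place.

Using m = 3.65. Since m = (1 + c)/(c + rr + e), the denominator satisfies c + rr + e = (1 + c)/m = (1 + 0) / 3.65 ≈ 0.273973.
With c = 0 and e = 0.007, the required reserve ratio is 0.273973 − 0 − 0.007 = 0.266973.

26.7%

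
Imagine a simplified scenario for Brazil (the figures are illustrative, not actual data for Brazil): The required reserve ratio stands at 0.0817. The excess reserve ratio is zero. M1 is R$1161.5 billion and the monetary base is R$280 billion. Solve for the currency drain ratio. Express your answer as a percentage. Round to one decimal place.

21.0%

Using m = M/MB = 1161.5/280 ≈ 4.148214. From m = (1 + c)/(c + rr + e), rearranging gives 1 + c = m·(c + rr + e), so c·(1 − m) = m·(rr + e) − 1.
Hence c = [m·(rr + e) − 1]/(1 − m) = [4.148214 × (0.0817 + 0) − 1] / (1 − 4.148214) ≈ 0.209989.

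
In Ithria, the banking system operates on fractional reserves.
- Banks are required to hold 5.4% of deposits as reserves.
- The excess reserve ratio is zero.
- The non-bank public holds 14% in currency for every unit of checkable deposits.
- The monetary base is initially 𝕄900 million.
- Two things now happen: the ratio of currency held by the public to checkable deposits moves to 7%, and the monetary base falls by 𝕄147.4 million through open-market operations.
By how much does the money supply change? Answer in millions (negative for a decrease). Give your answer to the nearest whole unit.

𝕄1206 million

Before: m₁ = (1 + 0.14) / (0.054 + 0.14) ≈ 5.8763, MB₁ = 900, so M₁ = 5.8763 × 900 = 5288.67 million.
After: m₂ = (1 + 0.07) / (0.054 + 0.07) ≈ 8.6290, MB₂ = 900 − 147.4 = 752.6, so M₂ = 8.6290 × 752.6 = 6494.1854 million.
ΔM = M₂ − M₁ = 6494.1854 − 5288.67 = 1205.5154 million.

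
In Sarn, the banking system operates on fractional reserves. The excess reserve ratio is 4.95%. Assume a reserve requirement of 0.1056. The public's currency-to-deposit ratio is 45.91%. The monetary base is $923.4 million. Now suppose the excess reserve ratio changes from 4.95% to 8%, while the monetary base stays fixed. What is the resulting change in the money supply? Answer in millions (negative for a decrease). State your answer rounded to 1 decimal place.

-103.8 million

Initially m₁ = (1 + 0.4591) / (0.1056 + 0.0495 + 0.4591) ≈ 2.37561, so M₁ = 2.37561 × 923.4 ≈ 2193.6383 million.
After the change m₂ = (1 + 0.4591) / (0.1056 + 0.08 + 0.4591) ≈ 2.26322, so M₂ = 2.26322 × 923.4 ≈ 2089.8573 million.
ΔM = M₂ − M₁ = 2089.8573 − 2193.6383 = -103.781 million.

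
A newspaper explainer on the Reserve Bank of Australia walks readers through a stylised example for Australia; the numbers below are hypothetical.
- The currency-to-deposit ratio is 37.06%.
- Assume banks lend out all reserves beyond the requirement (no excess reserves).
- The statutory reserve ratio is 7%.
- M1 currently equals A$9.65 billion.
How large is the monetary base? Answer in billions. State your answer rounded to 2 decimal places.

The money multiplier is m = (1 + c) / (rr + c) = (1 + 0.3706) / (0.07 + 0.3706) ≈ 3.1108.
MB = M / m = 9.65 / 3.1108 ≈ 3.1021 billion.

A$3.10 billion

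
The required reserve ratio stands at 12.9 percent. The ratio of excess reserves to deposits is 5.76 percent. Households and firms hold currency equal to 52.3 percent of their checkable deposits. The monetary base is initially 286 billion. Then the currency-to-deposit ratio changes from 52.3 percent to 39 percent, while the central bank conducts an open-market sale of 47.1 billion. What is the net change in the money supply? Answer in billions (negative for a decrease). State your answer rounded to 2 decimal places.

Before: m₁ = (1 + 0.523) / (0.129 + 0.0576 + 0.523) ≈ 2.146280, MB₁ = 286, so M₁ = 2.146280 × 286 ≈ 613.8361 billion.
After: m₂ = (1 + 0.39) / (0.129 + 0.0576 + 0.39) ≈ 2.410683, MB₂ = 286 − 47.1 = 238.9, so M₂ = 2.410683 × 238.9 ≈ 575.9122 billion.
ΔM = M₂ − M₁ = 575.9122 − 613.8361 = -37.9239 billion.

-37.92 billion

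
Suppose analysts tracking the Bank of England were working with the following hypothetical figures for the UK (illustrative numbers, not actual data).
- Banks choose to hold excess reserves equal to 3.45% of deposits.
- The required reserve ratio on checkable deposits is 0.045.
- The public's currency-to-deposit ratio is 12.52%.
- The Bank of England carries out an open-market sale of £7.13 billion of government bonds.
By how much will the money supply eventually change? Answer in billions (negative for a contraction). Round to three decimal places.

The money multiplier is m = (1 + c) / (rr + e + c) = (1 + 0.1252) / (0.045 + 0.0345 + 0.1252) ≈ 5.49682.
The sale removes 7.13 billion of base, so ΔM = m × ΔMB = 5.49682 × (−7.13) ≈ -39.1923 billion.

-39.192 billion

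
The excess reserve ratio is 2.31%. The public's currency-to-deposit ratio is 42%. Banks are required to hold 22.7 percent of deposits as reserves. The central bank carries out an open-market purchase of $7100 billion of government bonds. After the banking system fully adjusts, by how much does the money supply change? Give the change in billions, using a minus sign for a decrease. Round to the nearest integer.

$15046 billion

The money multiplier is m = (1 + c) / (rr + e + c) = (1 + 0.42) / (0.227 + 0.0231 + 0.42) ≈ 2.11909.
The purchase adds 7100 billion of base, so ΔM = m × ΔMB = 2.11909 × (+7100) = 15045.539 billion.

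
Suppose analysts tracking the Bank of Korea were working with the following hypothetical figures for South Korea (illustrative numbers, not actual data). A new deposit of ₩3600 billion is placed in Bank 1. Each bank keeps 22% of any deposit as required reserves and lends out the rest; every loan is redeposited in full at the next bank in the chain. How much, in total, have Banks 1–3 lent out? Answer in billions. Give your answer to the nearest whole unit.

₩6707 billion

Bank i lends (1 − rr)^i of the original deposit: Bank 1 lends 3600·0.7800 = 2808.0000, Bank 2 lends 3600·0.7800² = 2190.2400, and so on.
Summing a geometric series: total = 3600·[0.7800·(1 − 0.7800^3) / (1 − 0.7800)] = 6706.6272 billion.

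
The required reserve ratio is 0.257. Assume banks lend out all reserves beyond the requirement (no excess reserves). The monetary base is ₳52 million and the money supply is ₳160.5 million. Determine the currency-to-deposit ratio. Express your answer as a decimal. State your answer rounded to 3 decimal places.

0.099

Using m = M/MB = 160.5/52 ≈ 3.086538. From m = (1 + c)/(c + rr + e), rearranging gives 1 + c = m·(c + rr + e), so c·(1 − m) = m·(rr + e) − 1.
Hence c = [m·(rr + e) − 1]/(1 − m) = [3.086538 × (0.257 + 0) − 1] / (1 − 3.086538) ≈ 0.099092.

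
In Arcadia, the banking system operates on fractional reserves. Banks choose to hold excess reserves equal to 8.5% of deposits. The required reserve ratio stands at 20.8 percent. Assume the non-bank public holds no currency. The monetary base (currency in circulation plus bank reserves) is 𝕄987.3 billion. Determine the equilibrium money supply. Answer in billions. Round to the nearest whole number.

𝕄3370 billion

The money multiplier is m = 1 / (rr + e) = 1 / (0.208 + 0.085) ≈ 3.4130.
So M = m × MB = 3.4130 × 987.3 = 3369.6549 billion.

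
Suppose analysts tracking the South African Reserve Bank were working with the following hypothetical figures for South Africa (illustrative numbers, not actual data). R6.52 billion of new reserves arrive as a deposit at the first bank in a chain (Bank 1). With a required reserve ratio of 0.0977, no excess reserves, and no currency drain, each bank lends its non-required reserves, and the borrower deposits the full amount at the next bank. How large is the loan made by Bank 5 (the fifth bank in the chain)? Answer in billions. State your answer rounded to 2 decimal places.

Each bank lends a fraction (1 − rr) = 0.9023 of the deposit it receives, so Bank 5 receives 6.52·0.9023^4 and lends 6.52·0.9023^5 ≈ 3.8994 billion.

R3.90 billion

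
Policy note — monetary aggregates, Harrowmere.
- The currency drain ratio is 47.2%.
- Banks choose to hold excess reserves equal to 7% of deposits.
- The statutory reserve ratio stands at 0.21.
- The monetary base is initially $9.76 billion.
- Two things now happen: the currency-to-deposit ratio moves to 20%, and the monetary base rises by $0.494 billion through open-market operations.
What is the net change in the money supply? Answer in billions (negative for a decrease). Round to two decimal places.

Before: m₁ = (1 + 0.472) / (0.21 + 0.07 + 0.472) ≈ 1.95745, MB₁ = 9.76, so M₁ = 1.95745 × 9.76 ≈ 19.1047 billion.
After: m₂ = (1 + 0.2) / (0.21 + 0.07 + 0.2) = 2.5, MB₂ = 9.76 + 0.494 = 10.254, so M₂ = 2.5 × 10.254 = 25.635 billion.
ΔM = M₂ − M₁ = 25.635 − 19.1047 = 6.5303 billion.

$6.53 billion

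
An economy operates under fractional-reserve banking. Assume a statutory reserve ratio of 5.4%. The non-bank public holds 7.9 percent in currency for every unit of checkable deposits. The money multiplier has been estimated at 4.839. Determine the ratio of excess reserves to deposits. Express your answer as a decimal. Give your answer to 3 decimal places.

Using m = 4.839. Since m = (1 + c)/(c + rr + e), the denominator satisfies c + rr + e = (1 + c)/m = (1 + 0.079) / 4.839 ≈ 0.222980.
With c = 0.079 and rr = 0.054, the ratio of excess reserves to deposits is 0.222980 − 0.079 − 0.054 = 0.08998.

0.090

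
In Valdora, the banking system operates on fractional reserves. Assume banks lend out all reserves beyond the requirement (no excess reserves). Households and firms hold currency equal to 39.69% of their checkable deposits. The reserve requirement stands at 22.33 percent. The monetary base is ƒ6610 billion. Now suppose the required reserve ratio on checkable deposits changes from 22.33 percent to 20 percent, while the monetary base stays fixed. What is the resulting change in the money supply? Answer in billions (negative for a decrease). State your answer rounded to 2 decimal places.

Initially m₁ = (1 + 0.3969) / (0.2233 + 0.3969) ≈ 2.2523380, so M₁ = 2.2523380 × 6610 ≈ 14887.9542 billion.
After the change m₂ = (1 + 0.3969) / (0.2 + 0.3969) = 2.3402580, so M₂ = 2.3402580 × 6610 ≈ 15469.1054 billion.
ΔM = M₂ − M₁ = 15469.1054 − 14887.9542 = 581.1512 billion.

ƒ581.15 billion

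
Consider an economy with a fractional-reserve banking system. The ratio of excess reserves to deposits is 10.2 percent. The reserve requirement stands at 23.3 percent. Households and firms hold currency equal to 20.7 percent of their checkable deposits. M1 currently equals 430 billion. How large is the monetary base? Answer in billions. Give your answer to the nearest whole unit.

The money multiplier is m = (1 + c) / (rr + e + c) = (1 + 0.207) / (0.233 + 0.102 + 0.207) ≈ 2.2269.
MB = M / m = 430 / 2.2269 ≈ 193.0935 billion.

193 billion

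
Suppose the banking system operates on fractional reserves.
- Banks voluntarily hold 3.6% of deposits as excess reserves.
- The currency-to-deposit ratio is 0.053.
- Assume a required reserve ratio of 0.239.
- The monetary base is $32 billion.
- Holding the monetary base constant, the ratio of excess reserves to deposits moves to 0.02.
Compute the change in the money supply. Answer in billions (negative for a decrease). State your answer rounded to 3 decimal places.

Initially m₁ = (1 + 0.053) / (0.239 + 0.036 + 0.053) ≈ 3.210366, so M₁ = 3.210366 × 32 ≈ 102.7317 billion.
After the change m₂ = (1 + 0.053) / (0.239 + 0.02 + 0.053) = 3.375000, so M₂ = 3.375000 × 32 = 108 billion.
ΔM = M₂ − M₁ = 108 − 102.7317 = 5.2683 billion.

$5.268 billion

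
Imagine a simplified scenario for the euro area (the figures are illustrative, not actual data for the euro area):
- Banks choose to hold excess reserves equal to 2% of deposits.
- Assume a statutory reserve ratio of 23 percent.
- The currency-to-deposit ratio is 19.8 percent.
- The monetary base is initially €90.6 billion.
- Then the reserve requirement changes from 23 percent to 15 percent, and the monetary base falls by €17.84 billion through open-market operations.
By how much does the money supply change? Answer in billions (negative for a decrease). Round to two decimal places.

-5.41 billion

Before: m₁ = (1 + 0.198) / (0.23 + 0.02 + 0.198) ≈ 2.67411, MB₁ = 90.6, so M₁ = 2.67411 × 90.6 ≈ 242.2744 billion.
After: m₂ = (1 + 0.198) / (0.15 + 0.02 + 0.198) ≈ 3.25543, MB₂ = 90.6 − 17.84 = 72.76, so M₂ = 3.25543 × 72.76 ≈ 236.8651 billion.
ΔM = M₂ − M₁ = 236.8651 − 242.2744 = -5.4093 billion.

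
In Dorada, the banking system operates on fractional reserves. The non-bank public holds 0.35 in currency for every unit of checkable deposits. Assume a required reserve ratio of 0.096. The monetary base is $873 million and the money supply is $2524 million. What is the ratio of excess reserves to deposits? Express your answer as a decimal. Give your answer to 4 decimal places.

0.0209

Using m = M/MB = 2524/873 ≈ 2.891180. Since m = (1 + c)/(c + rr + e), the denominator satisfies c + rr + e = (1 + c)/m = (1 + 0.35) / 2.891180 ≈ 0.466937.
With c = 0.35 and rr = 0.096, the ratio of excess reserves to deposits is 0.466937 − 0.35 − 0.096 = 0.020937.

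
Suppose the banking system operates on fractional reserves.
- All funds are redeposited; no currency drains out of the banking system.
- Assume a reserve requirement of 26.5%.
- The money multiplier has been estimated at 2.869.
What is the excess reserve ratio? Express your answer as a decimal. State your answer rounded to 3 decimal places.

Using m = 2.869. Since m = (1 + c)/(c + rr + e), the denominator satisfies c + rr + e = (1 + c)/m = (1 + 0) / 2.869 ≈ 0.348554.
With c = 0 and rr = 0.265, the excess reserve ratio is 0.348554 − 0 − 0.265 = 0.083554.

0.084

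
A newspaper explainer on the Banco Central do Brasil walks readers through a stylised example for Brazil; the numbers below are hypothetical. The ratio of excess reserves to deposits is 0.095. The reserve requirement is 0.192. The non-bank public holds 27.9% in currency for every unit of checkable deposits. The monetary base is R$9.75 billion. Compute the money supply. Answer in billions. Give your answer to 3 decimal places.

The money multiplier is m = (1 + c) / (rr + e + c) = (1 + 0.279) / (0.192 + 0.095 + 0.279) ≈ 2.25972.
So M = m × MB = 2.25972 × 9.75 ≈ 22.0323 billion.

R$22.032 billion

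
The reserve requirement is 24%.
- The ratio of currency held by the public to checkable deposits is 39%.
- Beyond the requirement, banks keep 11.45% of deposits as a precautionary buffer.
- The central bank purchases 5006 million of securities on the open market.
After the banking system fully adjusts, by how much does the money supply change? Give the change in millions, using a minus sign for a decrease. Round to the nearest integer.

9346 million

The money multiplier is m = (1 + c) / (rr + e + c) = (1 + 0.39) / (0.24 + 0.1145 + 0.39) ≈ 1.86702.
The purchase adds 5006 million of base, so ΔM = m × ΔMB = 1.86702 × (+5006) ≈ 9346.3021 million.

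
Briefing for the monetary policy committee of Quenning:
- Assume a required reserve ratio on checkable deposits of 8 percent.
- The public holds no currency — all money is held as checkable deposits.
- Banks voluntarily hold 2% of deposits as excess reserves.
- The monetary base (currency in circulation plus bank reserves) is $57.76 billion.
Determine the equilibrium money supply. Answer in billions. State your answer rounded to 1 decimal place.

The money multiplier is m = 1 / (rr + e) = 1 / (0.08 + 0.02) = 10.
So M = m × MB = 10 × 57.76 = 577.6 billion.

$577.6 billion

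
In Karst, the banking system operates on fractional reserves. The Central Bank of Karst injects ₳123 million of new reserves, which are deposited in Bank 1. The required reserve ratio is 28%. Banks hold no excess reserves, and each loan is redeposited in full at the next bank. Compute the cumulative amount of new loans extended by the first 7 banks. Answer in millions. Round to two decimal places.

Bank i lends (1 − rr)^i of the original deposit: Bank 1 lends 123·0.7200 = 88.5600, Bank 2 lends 123·0.7200² = 63.7632, and so on.
Summing a geometric series: total = 123·[0.7200·(1 − 0.7200^7) / (1 − 0.7200)] ≈ 284.5603 million.

₳284.56 million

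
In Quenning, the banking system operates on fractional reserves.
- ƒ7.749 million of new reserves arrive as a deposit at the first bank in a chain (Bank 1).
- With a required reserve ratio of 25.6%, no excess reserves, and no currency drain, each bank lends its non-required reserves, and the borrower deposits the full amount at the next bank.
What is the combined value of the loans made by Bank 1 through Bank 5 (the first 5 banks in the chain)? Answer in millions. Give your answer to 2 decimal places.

ƒ17.39 million

Bank i lends (1 − rr)^i of the original deposit: Bank 1 lends 7.749·0.7440 ≈ 5.7653, Bank 2 lends 7.749·0.7440² ≈ 4.2894, and so on.
Summing a geometric series: total = 7.749·[0.7440·(1 − 0.7440^5) / (1 − 0.7440)] ≈ 17.3867 million.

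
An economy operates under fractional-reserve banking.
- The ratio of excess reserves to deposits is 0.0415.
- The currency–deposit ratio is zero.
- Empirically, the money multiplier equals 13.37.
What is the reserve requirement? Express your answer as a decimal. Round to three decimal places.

0.033

Using m = 13.37. Since m = (1 + c)/(c + rr + e), the denominator satisfies c + rr + e = (1 + c)/m = (1 + 0) / 13.37 ≈ 0.074794.
With c = 0 and e = 0.0415, the reserve requirement is 0.074794 − 0 − 0.0415 = 0.033294.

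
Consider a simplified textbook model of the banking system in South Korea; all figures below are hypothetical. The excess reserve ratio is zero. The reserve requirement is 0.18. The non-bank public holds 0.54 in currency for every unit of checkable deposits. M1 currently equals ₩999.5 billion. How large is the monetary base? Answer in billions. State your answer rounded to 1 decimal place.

₩467.3 billion

The money multiplier is m = (1 + c) / (rr + c) = (1 + 0.54) / (0.18 + 0.54) ≈ 2.13889.
MB = M / m = 999.5 / 2.13889 ≈ 467.2985 billion.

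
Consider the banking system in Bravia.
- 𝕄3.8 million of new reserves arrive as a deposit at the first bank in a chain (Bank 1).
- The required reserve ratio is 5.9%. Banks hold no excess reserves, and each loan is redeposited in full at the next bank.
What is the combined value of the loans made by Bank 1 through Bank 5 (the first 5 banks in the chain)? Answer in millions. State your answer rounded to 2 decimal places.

𝕄15.89 million

Bank i lends (1 − rr)^i of the original deposit: Bank 1 lends 3.8·0.9410 = 3.5758, Bank 2 lends 3.8·0.9410² ≈ 3.3648, and so on.
Summing a geometric series: total = 3.8·[0.9410·(1 − 0.9410^5) / (1 − 0.9410)] ≈ 15.8901 million.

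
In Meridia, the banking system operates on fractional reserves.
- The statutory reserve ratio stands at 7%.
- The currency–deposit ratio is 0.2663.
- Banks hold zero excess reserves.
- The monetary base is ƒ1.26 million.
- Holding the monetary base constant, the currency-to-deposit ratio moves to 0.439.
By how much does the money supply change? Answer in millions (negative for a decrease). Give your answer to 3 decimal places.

-1.182 million

Initially m₁ = (1 + 0.2663) / (0.07 + 0.2663) ≈ 3.76539, so M₁ = 3.76539 × 1.26 ≈ 4.7444 million.
After the change m₂ = (1 + 0.439) / (0.07 + 0.439) ≈ 2.82711, so M₂ = 2.82711 × 1.26 ≈ 3.5622 million.
ΔM = M₂ − M₁ = 3.5622 − 4.7444 = -1.1822 million.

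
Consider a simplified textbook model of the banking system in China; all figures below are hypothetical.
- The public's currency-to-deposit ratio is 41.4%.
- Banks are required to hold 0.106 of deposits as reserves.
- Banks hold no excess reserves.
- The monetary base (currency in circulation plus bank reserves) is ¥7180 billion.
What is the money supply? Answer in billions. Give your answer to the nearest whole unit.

The money multiplier is m = (1 + c) / (rr + c) = (1 + 0.414) / (0.106 + 0.414) ≈ 2.71923.
So M = m × MB = 2.71923 × 7180 = 19524.0714 billion.

¥19524 billion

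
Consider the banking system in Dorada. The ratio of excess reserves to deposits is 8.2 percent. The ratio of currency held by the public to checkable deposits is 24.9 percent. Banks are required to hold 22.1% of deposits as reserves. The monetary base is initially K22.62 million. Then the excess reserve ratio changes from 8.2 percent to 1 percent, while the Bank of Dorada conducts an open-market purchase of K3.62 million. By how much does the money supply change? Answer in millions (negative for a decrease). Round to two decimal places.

K17.10 million

Before: m₁ = (1 + 0.249) / (0.221 + 0.082 + 0.249) ≈ 2.26268, MB₁ = 22.62, so M₁ = 2.26268 × 22.62 ≈ 51.1818 million.
After: m₂ = (1 + 0.249) / (0.221 + 0.01 + 0.249) ≈ 2.60208, MB₂ = 22.62 + 3.62 = 26.24, so M₂ = 2.60208 × 26.24 ≈ 68.2786 million.
ΔM = M₂ − M₁ = 68.2786 − 51.1818 = 17.0968 million.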